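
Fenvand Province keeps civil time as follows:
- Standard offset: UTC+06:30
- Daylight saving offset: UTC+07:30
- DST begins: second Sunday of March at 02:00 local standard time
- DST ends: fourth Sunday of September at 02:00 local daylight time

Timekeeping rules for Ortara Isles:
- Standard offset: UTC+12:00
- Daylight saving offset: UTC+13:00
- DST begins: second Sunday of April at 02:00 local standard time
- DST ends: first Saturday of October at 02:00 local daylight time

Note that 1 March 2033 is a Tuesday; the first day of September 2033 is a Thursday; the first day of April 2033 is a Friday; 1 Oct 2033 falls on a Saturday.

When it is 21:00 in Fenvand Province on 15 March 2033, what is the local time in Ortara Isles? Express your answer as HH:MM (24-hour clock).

1 March 2033 is a Tuesday, so the first Sunday is March 6 and the second is March 13.
1 September 2033 is a Thursday, so the first Sunday is September 4 and the fourth is September 25.
15 March 2033 lies within the daylight-saving period (13 March – 25 September), so Fenvand Province is on daylight time, UTC+07:30.
21:00 Fenvand Province − 7h30m = 13:30 UTC.
1 April 2033 is a Friday, so the first Sunday is April 3 and the second is April 10.
1 October 2033 is a Saturday, so the first Saturday is October 1.
At the standard offset (UTC+12:00), 13:30 UTC + 12h = 01:30 Ortara Isles standard time (rolling into the next day, 16 March 2033).
Daylight saving runs 10 April – 1 October; the standard-time date in Ortara Isles, 16 March 2033, is outside that window, so Ortara Isles is on standard time at UTC+12:00.
13:30 UTC + 12h = 01:30 Ortara Isles (rolling into the next day, 16 March 2033).

01:30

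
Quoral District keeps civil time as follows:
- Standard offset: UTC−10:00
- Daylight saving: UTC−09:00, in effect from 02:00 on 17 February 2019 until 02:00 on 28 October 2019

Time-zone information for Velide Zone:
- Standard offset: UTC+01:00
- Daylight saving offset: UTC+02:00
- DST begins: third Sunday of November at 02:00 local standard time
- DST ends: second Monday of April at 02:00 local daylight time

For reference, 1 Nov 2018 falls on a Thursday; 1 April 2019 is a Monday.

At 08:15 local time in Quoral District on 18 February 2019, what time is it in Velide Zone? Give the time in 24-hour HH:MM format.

19:15

Daylight saving runs 17 February – 28 October; 18 February 2019 is inside that window, so Quoral District is at UTC−09:00.
08:15 Quoral District + 9h = 17:15 UTC.
1 November 2018 is a Thursday, so the first Sunday is November 4 and the third is November 18.
1 April 2019 is a Monday, so the first Monday is April 1 and the second is April 8.
At the standard offset (UTC+01:00), 17:15 UTC + 1h = 18:15 Velide Zone standard time.
The standard-time date in Velide Zone, 18 February 2019, lies within the daylight-saving period (18 November 2018 – 8 April 2019), so Velide Zone is on daylight time, UTC+02:00.
17:15 UTC + 2h = 19:15 Velide Zone.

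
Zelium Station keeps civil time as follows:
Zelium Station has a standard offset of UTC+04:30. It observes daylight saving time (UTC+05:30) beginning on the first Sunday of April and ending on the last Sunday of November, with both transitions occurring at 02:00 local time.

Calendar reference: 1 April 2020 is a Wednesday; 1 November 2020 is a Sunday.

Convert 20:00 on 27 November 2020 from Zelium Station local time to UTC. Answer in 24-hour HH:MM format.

14:30

1 April 2020 is a Wednesday, so the first Sunday is April 5.
1 November 2020 is a Sunday, so Sundays fall on 1, 8, 15, 22, 29; the last is November 29.
27 November 2020 lies within the daylight-saving period (5 April – 29 November), so Zelium Station is on daylight time, UTC+05:30.
20:00 local − 5h30m = 14:30 UTC.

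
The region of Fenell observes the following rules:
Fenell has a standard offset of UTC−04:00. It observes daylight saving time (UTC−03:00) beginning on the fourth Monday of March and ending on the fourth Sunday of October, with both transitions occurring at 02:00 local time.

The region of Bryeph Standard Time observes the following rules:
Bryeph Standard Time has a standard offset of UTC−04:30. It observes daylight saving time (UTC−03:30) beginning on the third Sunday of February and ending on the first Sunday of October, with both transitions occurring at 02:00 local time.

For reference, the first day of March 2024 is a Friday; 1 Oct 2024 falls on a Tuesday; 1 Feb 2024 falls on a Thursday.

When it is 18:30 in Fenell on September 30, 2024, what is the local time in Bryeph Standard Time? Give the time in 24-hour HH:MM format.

18:00

1 March 2024 is a Friday, so the first Monday is March 4 and the fourth is March 25.
1 October 2024 is a Tuesday, so the first Sunday is October 6 and the fourth is October 27.
September 30, 2024 falls between 25 March and 27 October, so daylight saving is in effect and Fenell is at UTC−03:00.
18:30 Fenell + 3h = 21:30 UTC.
1 February 2024 is a Thursday, so the first Sunday is February 4 and the third is February 18.
1 October 2024 is a Tuesday, so the first Sunday is October 6.
At the standard offset (UTC−04:30), 21:30 UTC − 4h30m = 17:00 Bryeph Standard Time standard time.
The standard-time date in Bryeph Standard Time, September 30, 2024, lies within the daylight-saving period (18 February – 6 October), so Bryeph Standard Time is on daylight time, UTC−03:30.
21:30 UTC − 3h30m = 18:00 Bryeph Standard Time.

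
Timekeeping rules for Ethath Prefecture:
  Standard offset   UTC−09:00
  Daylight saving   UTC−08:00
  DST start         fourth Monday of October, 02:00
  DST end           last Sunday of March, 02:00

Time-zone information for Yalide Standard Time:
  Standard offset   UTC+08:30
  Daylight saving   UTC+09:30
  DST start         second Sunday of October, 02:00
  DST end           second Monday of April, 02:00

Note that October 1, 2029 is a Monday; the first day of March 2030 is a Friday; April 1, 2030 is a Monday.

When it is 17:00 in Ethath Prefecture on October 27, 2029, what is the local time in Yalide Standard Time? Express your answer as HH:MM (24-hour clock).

1 October 2029 is a Monday, so the first Monday is October 1 and the fourth is October 22.
1 March 2030 is a Friday, so Sundays fall on 3, 10, 17, 24, 31; the last is March 31.
Daylight saving runs 22 October 2029 – 31 March 2030; October 27, 2029 is inside that window, so Ethath Prefecture is at UTC−08:00.
17:00 Ethath Prefecture + 8h = 01:00 UTC (rolling into the next day, 28 October 2029).
1 October 2029 is a Monday, so the first Sunday is October 7 and the second is October 14.
1 April 2030 is a Monday, so the first Monday is April 1 and the second is April 8.
At the standard offset (UTC+08:30), 01:00 UTC + 8h30m = 09:30 Yalide Standard Time standard time.
The standard-time date in Yalide Standard Time, October 28, 2029, lies within the daylight-saving period (14 October 2029 – 8 April 2030), so Yalide Standard Time is on daylight time, UTC+09:30.
01:00 UTC + 9h30m = 10:30 Yalide Standard Time.

10:30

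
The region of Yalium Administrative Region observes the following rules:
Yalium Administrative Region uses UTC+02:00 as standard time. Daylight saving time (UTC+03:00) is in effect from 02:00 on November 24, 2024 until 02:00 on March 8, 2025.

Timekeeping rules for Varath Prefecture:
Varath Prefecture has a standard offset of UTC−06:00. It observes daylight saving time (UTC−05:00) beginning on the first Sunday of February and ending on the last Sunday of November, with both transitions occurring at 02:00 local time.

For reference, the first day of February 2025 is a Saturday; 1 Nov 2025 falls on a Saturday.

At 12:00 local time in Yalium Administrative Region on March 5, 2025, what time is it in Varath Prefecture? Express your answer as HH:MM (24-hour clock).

04:00

March 5, 2025 lies within the daylight-saving period (24 November 2024 – 8 March 2025), so Yalium Administrative Region is on daylight time, UTC+03:00.
12:00 Yalium Administrative Region − 3h = 09:00 UTC.
1 February 2025 is a Saturday, so the first Sunday is February 2.
1 November 2025 is a Saturday, so Sundays fall on 2, 9, 16, 23, 30; the last is November 30.
At the standard offset (UTC−06:00), 09:00 UTC − 6h = 03:00 Varath Prefecture standard time.
The standard-time date in Varath Prefecture, March 5, 2025, lies within the daylight-saving period (2 February – 30 November), so Varath Prefecture is on daylight time, UTC−05:00.
09:00 UTC − 5h = 04:00 Varath Prefecture.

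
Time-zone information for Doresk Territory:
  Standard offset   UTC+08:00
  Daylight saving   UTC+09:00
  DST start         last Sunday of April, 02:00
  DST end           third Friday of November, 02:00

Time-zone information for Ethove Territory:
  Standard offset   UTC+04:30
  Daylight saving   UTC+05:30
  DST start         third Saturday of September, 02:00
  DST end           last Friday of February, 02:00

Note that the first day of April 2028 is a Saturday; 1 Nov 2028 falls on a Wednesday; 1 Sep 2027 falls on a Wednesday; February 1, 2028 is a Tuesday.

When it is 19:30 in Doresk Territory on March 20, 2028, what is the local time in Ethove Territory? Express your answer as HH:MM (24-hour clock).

1 April 2028 is a Saturday, so Sundays fall on 2, 9, 16, 23, 30; the last is April 30.
1 November 2028 is a Wednesday, so the first Friday is November 3 and the third is November 17.
March 20, 2028 does not fall between 30 April and 17 November, so daylight saving is not in effect and Doresk Territory is at UTC+08:00.
19:30 Doresk Territory − 8h = 11:30 UTC.
1 September 2027 is a Wednesday, so the first Saturday is September 4 and the third is September 18.
1 February 2028 is a Tuesday, so Fridays fall on 4, 11, 18, 25; the last is February 25.
At the standard offset (UTC+04:30), 11:30 UTC + 4h30m = 16:00 Ethove Territory standard time.
The standard-time date in Ethove Territory, March 20, 2028, does not fall between 18 September 2027 and 25 February 2028, so daylight saving is not in effect and Ethove Territory is at UTC+04:30.
11:30 UTC + 4h30m = 16:00 Ethove Territory.

16:00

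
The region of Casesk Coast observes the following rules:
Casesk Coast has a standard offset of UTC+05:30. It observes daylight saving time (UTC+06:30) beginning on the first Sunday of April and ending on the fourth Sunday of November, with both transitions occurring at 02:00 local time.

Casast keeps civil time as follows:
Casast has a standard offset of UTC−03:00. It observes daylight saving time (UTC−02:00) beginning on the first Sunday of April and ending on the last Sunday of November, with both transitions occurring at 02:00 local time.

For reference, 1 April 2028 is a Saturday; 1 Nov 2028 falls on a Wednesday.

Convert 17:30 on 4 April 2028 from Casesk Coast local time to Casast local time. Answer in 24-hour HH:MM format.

1 April 2028 is a Saturday, so the first Sunday is April 2.
1 November 2028 is a Wednesday, so the first Sunday is November 5 and the fourth is November 26.
Daylight saving runs 2 April – 26 November; 4 April 2028 is inside that window, so Casesk Coast is at UTC+06:30.
17:30 Casesk Coast − 6h30m = 11:00 UTC.
1 April 2028 is a Saturday, so the first Sunday is April 2.
1 November 2028 is a Wednesday, so Sundays fall on 5, 12, 19, 26; the last is November 26.
At the standard offset (UTC−03:00), 11:00 UTC − 3h = 08:00 Casast standard time.
Daylight saving runs 2 April – 26 November; the standard-time date in Casast, 4 April 2028, is inside that window, so Casast is at UTC−02:00.
11:00 UTC − 2h = 09:00 Casast.

09:00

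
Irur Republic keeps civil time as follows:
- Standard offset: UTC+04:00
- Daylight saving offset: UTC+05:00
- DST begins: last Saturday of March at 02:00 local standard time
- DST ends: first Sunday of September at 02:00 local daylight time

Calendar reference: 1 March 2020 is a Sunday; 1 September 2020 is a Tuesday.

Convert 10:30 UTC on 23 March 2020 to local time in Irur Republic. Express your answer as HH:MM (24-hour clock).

14:30

1 March 2020 is a Sunday, so Saturdays fall on 7, 14, 21, 28; the last is March 28.
1 September 2020 is a Tuesday, so the first Sunday is September 6.
At the standard offset (UTC+04:00), 10:30 UTC + 4h = 14:30 Irur Republic standard time.
Daylight saving runs 28 March – 6 September; the standard-time date in Irur Republic, 23 March 2020, is outside that window, so Irur Republic is on standard time at UTC+04:00.
10:30 UTC + 4h = 14:30 local.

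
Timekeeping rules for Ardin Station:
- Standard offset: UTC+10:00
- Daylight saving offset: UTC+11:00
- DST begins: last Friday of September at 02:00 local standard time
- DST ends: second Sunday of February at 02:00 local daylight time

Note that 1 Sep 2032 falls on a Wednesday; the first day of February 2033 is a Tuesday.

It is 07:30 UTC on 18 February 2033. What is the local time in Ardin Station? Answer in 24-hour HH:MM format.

1 September 2032 is a Wednesday, so Fridays fall on 3, 10, 17, 24; the last is September 24.
1 February 2033 is a Tuesday, so the first Sunday is February 6 and the second is February 13.
At the standard offset (UTC+10:00), 07:30 UTC + 10h = 17:30 Ardin Station standard time.
The standard-time date in Ardin Station, 18 February 2033, does not fall between 24 September 2032 and 13 February 2033, so daylight saving is not in effect and Ardin Station is at UTC+10:00.
07:30 UTC + 10h = 17:30 local.

17:30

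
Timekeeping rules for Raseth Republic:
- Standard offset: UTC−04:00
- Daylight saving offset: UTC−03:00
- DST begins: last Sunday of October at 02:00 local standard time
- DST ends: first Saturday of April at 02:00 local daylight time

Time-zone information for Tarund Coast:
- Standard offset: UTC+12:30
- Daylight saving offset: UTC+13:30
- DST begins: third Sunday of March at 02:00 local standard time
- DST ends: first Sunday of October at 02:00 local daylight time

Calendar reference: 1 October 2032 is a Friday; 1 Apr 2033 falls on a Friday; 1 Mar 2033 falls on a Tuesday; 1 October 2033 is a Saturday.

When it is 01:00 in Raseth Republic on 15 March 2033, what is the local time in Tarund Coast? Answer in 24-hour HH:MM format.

16:30

1 October 2032 is a Friday, so Sundays fall on 3, 10, 17, 24, 31; the last is October 31.
1 April 2033 is a Friday, so the first Saturday is April 2.
Daylight saving runs 31 October 2032 – 2 April 2033; 15 March 2033 is inside that window, so Raseth Republic is at UTC−03:00.
01:00 Raseth Republic + 3h = 04:00 UTC.
1 March 2033 is a Tuesday, so the first Sunday is March 6 and the third is March 20.
1 October 2033 is a Saturday, so the first Sunday is October 2.
At the standard offset (UTC+12:30), 04:00 UTC + 12h30m = 16:30 Tarund Coast standard time.
The standard-time date in Tarund Coast, 15 March 2033, is outside the daylight-saving period (20 March – 2 October), so Tarund Coast is on standard time, UTC+12:30.
04:00 UTC + 12h30m = 16:30 Tarund Coast.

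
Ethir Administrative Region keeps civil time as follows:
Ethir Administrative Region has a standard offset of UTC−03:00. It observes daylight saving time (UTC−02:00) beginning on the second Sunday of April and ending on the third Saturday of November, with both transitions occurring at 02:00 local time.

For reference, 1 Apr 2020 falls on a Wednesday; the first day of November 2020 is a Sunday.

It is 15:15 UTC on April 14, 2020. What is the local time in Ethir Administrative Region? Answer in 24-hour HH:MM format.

1 April 2020 is a Wednesday, so the first Sunday is April 5 and the second is April 12.
1 November 2020 is a Sunday, so the first Saturday is November 7 and the third is November 21.
At the standard offset (UTC−03:00), 15:15 UTC − 3h = 12:15 Ethir Administrative Region standard time.
Daylight saving runs 12 April – 21 November; the standard-time date in Ethir Administrative Region, April 14, 2020, is inside that window, so Ethir Administrative Region is at UTC−02:00.
15:15 UTC − 2h = 13:15 local.

13:15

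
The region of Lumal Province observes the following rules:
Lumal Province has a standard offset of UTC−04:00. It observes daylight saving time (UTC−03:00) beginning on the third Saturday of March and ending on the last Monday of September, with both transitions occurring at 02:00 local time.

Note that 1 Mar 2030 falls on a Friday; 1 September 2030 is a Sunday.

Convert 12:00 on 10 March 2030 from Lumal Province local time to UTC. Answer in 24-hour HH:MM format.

16:00

1 March 2030 is a Friday, so the first Saturday is March 2 and the third is March 16.
1 September 2030 is a Sunday, so Mondays fall on 2, 9, 16, 23, 30; the last is September 30.
10 March 2030 is outside the daylight-saving period (16 March – 30 September), so Lumal Province is on standard time, UTC−04:00.
12:00 local + 4h = 16:00 UTC.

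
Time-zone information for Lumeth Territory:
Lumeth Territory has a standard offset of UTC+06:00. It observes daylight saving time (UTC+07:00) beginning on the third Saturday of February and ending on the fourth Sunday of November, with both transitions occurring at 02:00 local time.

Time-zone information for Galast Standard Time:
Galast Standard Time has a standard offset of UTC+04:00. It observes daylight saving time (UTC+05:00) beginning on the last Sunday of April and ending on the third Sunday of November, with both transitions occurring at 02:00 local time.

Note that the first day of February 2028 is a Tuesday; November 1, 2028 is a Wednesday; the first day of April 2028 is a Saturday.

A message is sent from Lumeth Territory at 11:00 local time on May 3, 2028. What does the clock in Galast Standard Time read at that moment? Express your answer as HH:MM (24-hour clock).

1 February 2028 is a Tuesday, so the first Saturday is February 5 and the third is February 19.
1 November 2028 is a Wednesday, so the first Sunday is November 5 and the fourth is November 26.
May 3, 2028 falls between 19 February and 26 November, so daylight saving is in effect and Lumeth Territory is at UTC+07:00.
11:00 Lumeth Territory − 7h = 04:00 UTC.
1 April 2028 is a Saturday, so Sundays fall on 2, 9, 16, 23, 30; the last is April 30.
1 November 2028 is a Wednesday, so the first Sunday is November 5 and the third is November 19.
At the standard offset (UTC+04:00), 04:00 UTC + 4h = 08:00 Galast Standard Time standard time.
The standard-time date in Galast Standard Time, May 3, 2028, lies within the daylight-saving period (30 April – 19 November), so Galast Standard Time is on daylight time, UTC+05:00.
04:00 UTC + 5h = 09:00 Galast Standard Time.

09:00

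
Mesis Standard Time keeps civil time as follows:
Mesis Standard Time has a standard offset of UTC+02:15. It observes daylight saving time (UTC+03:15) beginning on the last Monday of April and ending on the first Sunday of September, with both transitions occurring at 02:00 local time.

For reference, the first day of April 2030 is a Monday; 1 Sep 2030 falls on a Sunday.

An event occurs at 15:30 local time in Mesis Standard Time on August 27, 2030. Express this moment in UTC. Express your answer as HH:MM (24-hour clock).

12:15

1 April 2030 is a Monday, so Mondays fall on 1, 8, 15, 22, 29; the last is April 29.
1 September 2030 is a Sunday, so the first Sunday is September 1.
August 27, 2030 lies within the daylight-saving period (29 April – 1 September), so Mesis Standard Time is on daylight time, UTC+03:15.
15:30 local − 3h15m = 12:15 UTC.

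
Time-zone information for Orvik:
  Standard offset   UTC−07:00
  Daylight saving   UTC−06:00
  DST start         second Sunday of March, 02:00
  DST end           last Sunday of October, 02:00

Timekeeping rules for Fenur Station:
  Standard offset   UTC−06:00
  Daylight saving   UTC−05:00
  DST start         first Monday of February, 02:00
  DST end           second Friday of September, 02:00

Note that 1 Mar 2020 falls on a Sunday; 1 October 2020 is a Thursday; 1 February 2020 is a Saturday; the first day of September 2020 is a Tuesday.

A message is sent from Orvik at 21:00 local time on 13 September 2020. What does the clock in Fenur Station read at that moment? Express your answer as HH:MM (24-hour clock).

1 March 2020 is a Sunday, so the first Sunday is March 1 and the second is March 8.
1 October 2020 is a Thursday, so Sundays fall on 4, 11, 18, 25; the last is October 25.
13 September 2020 falls between 8 March and 25 October, so daylight saving is in effect and Orvik is at UTC−06:00.
21:00 Orvik + 6h = 03:00 UTC (rolling into the next day, 14 September 2020).
1 February 2020 is a Saturday, so the first Monday is February 3.
1 September 2020 is a Tuesday, so the first Friday is September 4 and the second is September 11.
At the standard offset (UTC−06:00), 03:00 UTC − 6h = 21:00 Fenur Station standard time (rolling into the previous day, 13 September 2020).
The standard-time date in Fenur Station, 13 September 2020, is outside the daylight-saving period (3 February – 11 September), so Fenur Station is on standard time, UTC−06:00.
03:00 UTC − 6h = 21:00 Fenur Station (rolling into the previous day, 13 September 2020).

21:00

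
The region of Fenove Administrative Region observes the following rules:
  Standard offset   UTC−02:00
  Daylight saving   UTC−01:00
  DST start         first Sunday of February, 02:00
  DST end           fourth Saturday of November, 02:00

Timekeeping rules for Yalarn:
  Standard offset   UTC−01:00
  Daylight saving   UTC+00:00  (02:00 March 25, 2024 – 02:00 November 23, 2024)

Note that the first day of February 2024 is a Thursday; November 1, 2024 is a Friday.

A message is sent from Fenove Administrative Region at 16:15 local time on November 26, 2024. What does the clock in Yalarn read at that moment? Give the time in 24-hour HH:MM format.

17:15

1 February 2024 is a Thursday, so the first Sunday is February 4.
1 November 2024 is a Friday, so the first Saturday is November 2 and the fourth is November 23.
Daylight saving runs 4 February – 23 November; November 26, 2024 is outside that window, so Fenove Administrative Region is on standard time at UTC−02:00.
16:15 Fenove Administrative Region + 2h = 18:15 UTC.
At the standard offset (UTC−01:00), 18:15 UTC − 1h = 17:15 Yalarn standard time.
The standard-time date in Yalarn, November 26, 2024, is outside the daylight-saving period (25 March – 23 November), so Yalarn is on standard time, UTC−01:00.
18:15 UTC − 1h = 17:15 Yalarn.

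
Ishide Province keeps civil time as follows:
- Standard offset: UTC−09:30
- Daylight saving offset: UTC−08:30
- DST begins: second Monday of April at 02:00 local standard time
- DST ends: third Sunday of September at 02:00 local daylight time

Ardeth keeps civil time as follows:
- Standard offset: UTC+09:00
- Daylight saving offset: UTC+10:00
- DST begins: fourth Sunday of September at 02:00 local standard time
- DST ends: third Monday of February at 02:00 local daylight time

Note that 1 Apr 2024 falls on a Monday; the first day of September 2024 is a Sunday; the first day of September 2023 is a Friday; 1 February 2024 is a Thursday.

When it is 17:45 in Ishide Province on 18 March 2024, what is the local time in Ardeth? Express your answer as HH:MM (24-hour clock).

1 April 2024 is a Monday, so the first Monday is April 1 and the second is April 8.
1 September 2024 is a Sunday, so the first Sunday is September 1 and the third is September 15.
18 March 2024 is outside the daylight-saving period (8 April – 15 September), so Ishide Province is on standard time, UTC−09:30.
17:45 Ishide Province + 9h30m = 03:15 UTC (rolling into the next day, 19 March 2024).
1 September 2023 is a Friday, so the first Sunday is September 3 and the fourth is September 24.
1 February 2024 is a Thursday, so the first Monday is February 5 and the third is February 19.
At the standard offset (UTC+09:00), 03:15 UTC + 9h = 12:15 Ardeth standard time.
Daylight saving runs 24 September 2023 – 19 February 2024; the standard-time date in Ardeth, 19 March 2024, is outside that window, so Ardeth is on standard time at UTC+09:00.
03:15 UTC + 9h = 12:15 Ardeth.

12:15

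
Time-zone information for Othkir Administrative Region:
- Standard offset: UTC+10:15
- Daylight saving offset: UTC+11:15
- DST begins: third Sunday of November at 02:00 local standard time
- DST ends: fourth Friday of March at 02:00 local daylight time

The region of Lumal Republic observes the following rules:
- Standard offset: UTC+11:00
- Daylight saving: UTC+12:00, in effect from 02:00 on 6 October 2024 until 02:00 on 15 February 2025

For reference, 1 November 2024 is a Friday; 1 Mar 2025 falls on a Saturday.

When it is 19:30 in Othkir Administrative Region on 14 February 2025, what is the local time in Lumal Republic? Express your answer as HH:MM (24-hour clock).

1 November 2024 is a Friday, so the first Sunday is November 3 and the third is November 17.
1 March 2025 is a Saturday, so the first Friday is March 7 and the fourth is March 28.
Daylight saving runs 17 November 2024 – 28 March 2025; 14 February 2025 is inside that window, so Othkir Administrative Region is at UTC+11:15.
19:30 Othkir Administrative Region − 11h15m = 08:15 UTC.
At the standard offset (UTC+11:00), 08:15 UTC + 11h = 19:15 Lumal Republic standard time.
The standard-time date in Lumal Republic, 14 February 2025, lies within the daylight-saving period (6 October 2024 – 15 February 2025), so Lumal Republic is on daylight time, UTC+12:00.
08:15 UTC + 12h = 20:15 Lumal Republic.

20:15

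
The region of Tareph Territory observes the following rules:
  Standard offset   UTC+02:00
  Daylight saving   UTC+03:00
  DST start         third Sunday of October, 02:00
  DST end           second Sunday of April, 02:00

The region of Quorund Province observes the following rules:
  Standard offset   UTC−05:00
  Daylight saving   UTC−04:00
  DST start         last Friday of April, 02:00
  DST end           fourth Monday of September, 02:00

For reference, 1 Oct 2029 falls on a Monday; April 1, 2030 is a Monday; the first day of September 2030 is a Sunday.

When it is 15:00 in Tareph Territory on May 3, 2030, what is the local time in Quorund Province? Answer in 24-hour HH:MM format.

09:00

1 October 2029 is a Monday, so the first Sunday is October 7 and the third is October 21.
1 April 2030 is a Monday, so the first Sunday is April 7 and the second is April 14.
May 3, 2030 is outside the daylight-saving period (21 October 2029 – 14 April 2030), so Tareph Territory is on standard time, UTC+02:00.
15:00 Tareph Territory − 2h = 13:00 UTC.
1 April 2030 is a Monday, so Fridays fall on 5, 12, 19, 26; the last is April 26.
1 September 2030 is a Sunday, so the first Monday is September 2 and the fourth is September 23.
At the standard offset (UTC−05:00), 13:00 UTC − 5h = 08:00 Quorund Province standard time.
The standard-time date in Quorund Province, May 3, 2030, lies within the daylight-saving period (26 April – 23 September), so Quorund Province is on daylight time, UTC−04:00.
13:00 UTC − 4h = 09:00 Quorund Province.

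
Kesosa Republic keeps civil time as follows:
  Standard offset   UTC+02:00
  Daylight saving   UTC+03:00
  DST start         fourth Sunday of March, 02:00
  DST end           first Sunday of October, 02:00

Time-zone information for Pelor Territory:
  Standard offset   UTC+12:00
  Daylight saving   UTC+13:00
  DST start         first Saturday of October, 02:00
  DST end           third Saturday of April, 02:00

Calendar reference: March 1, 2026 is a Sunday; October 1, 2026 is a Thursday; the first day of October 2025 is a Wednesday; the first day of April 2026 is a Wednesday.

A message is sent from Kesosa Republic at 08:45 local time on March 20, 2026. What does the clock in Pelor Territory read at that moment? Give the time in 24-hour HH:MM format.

1 March 2026 is a Sunday, so the first Sunday is March 1 and the fourth is March 22.
1 October 2026 is a Thursday, so the first Sunday is October 4.
Daylight saving runs 22 March – 4 October; March 20, 2026 is outside that window, so Kesosa Republic is on standard time at UTC+02:00.
08:45 Kesosa Republic − 2h = 06:45 UTC.
1 October 2025 is a Wednesday, so the first Saturday is October 4.
1 April 2026 is a Wednesday, so the first Saturday is April 4 and the third is April 18.
At the standard offset (UTC+12:00), 06:45 UTC + 12h = 18:45 Pelor Territory standard time.
Daylight saving runs 4 October 2025 – 18 April 2026; the standard-time date in Pelor Territory, March 20, 2026, is inside that window, so Pelor Territory is at UTC+13:00.
06:45 UTC + 13h = 19:45 Pelor Territory.

19:45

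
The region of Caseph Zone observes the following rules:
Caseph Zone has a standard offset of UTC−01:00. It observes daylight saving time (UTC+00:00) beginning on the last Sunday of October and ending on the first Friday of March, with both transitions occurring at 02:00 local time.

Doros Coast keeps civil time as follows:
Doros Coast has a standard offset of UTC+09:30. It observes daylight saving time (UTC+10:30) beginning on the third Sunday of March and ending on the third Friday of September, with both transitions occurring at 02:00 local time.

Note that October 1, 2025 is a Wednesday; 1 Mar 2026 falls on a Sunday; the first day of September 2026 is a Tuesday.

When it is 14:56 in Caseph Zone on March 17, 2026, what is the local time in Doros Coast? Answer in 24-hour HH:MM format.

1 October 2025 is a Wednesday, so Sundays fall on 5, 12, 19, 26; the last is October 26.
1 March 2026 is a Sunday, so the first Friday is March 6.
March 17, 2026 does not fall between 26 October 2025 and 6 March 2026, so daylight saving is not in effect and Caseph Zone is at UTC−01:00.
14:56 Caseph Zone + 1h = 15:56 UTC.
1 March 2026 is a Sunday, so the first Sunday is March 1 and the third is March 15.
1 September 2026 is a Tuesday, so the first Friday is September 4 and the third is September 18.
At the standard offset (UTC+09:30), 15:56 UTC + 9h30m = 01:26 Doros Coast standard time (rolling into the next day, 18 March 2026).
The standard-time date in Doros Coast, March 18, 2026, falls between 15 March and 18 September, so daylight saving is in effect and Doros Coast is at UTC+10:30.
15:56 UTC + 10h30m = 02:26 Doros Coast (rolling into the next day, 18 March 2026).

02:26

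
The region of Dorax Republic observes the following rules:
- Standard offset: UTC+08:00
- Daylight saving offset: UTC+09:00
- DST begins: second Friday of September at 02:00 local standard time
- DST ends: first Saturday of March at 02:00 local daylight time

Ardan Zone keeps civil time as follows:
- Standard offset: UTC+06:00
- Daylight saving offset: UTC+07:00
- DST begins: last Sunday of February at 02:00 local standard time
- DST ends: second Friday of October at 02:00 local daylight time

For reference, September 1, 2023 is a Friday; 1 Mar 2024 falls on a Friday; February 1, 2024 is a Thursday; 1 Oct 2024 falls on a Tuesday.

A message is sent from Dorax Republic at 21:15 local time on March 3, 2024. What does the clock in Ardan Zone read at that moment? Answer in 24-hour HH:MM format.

20:15

1 September 2023 is a Friday, so the first Friday is September 1 and the second is September 8.
1 March 2024 is a Friday, so the first Saturday is March 2.
March 3, 2024 does not fall between 8 September 2023 and 2 March 2024, so daylight saving is not in effect and Dorax Republic is at UTC+08:00.
21:15 Dorax Republic − 8h = 13:15 UTC.
1 February 2024 is a Thursday, so Sundays fall on 4, 11, 18, 25; the last is February 25.
1 October 2024 is a Tuesday, so the first Friday is October 4 and the second is October 11.
At the standard offset (UTC+06:00), 13:15 UTC + 6h = 19:15 Ardan Zone standard time.
The standard-time date in Ardan Zone, March 3, 2024, falls between 25 February and 11 October, so daylight saving is in effect and Ardan Zone is at UTC+07:00.
13:15 UTC + 7h = 20:15 Ardan Zone.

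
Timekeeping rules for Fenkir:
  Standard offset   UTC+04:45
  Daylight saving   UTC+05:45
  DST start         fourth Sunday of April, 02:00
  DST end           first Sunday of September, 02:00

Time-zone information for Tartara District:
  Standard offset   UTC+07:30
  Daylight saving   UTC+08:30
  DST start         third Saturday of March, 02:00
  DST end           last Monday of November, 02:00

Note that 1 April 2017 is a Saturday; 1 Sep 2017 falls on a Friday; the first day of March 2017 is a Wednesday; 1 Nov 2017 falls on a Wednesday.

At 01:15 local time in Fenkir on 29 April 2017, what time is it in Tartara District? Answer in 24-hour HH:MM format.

1 April 2017 is a Saturday, so the first Sunday is April 2 and the fourth is April 23.
1 September 2017 is a Friday, so the first Sunday is September 3.
29 April 2017 falls between 23 April and 3 September, so daylight saving is in effect and Fenkir is at UTC+05:45.
01:15 Fenkir − 5h45m = 19:30 UTC (rolling into the previous day, 28 April 2017).
1 March 2017 is a Wednesday, so the first Saturday is March 4 and the third is March 18.
1 November 2017 is a Wednesday, so Mondays fall on 6, 13, 20, 27; the last is November 27.
At the standard offset (UTC+07:30), 19:30 UTC + 7h30m = 03:00 Tartara District standard time (rolling into the next day, 29 April 2017).
The standard-time date in Tartara District, 29 April 2017, falls between 18 March and 27 November, so daylight saving is in effect and Tartara District is at UTC+08:30.
19:30 UTC + 8h30m = 04:00 Tartara District (rolling into the next day, 29 April 2017).

04:00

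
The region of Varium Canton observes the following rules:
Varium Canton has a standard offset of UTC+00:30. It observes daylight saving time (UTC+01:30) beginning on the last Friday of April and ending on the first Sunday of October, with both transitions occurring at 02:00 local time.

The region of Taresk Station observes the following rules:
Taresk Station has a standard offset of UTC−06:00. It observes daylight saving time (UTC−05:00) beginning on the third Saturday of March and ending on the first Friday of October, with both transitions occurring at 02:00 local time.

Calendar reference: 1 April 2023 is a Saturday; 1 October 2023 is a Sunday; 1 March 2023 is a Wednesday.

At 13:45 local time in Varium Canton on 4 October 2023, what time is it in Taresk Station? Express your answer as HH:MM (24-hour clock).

1 April 2023 is a Saturday, so Fridays fall on 7, 14, 21, 28; the last is April 28.
1 October 2023 is a Sunday, so the first Sunday is October 1.
4 October 2023 is outside the daylight-saving period (28 April – 1 October), so Varium Canton is on standard time, UTC+00:30.
13:45 Varium Canton − 0h30m = 13:15 UTC.
1 March 2023 is a Wednesday, so the first Saturday is March 4 and the third is March 18.
1 October 2023 is a Sunday, so the first Friday is October 6.
At the standard offset (UTC−06:00), 13:15 UTC − 6h = 07:15 Taresk Station standard time.
The standard-time date in Taresk Station, 4 October 2023, falls between 18 March and 6 October, so daylight saving is in effect and Taresk Station is at UTC−05:00.
13:15 UTC − 5h = 08:15 Taresk Station.

08:15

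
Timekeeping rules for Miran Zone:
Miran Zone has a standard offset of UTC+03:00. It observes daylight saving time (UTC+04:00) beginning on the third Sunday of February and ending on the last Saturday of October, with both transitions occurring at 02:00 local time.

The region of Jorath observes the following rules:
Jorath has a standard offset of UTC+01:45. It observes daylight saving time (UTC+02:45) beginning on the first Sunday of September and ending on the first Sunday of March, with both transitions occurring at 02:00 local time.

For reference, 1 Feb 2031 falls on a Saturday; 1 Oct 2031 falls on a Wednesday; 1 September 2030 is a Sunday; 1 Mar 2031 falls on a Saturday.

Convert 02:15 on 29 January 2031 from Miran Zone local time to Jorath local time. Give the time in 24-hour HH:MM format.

02:00

1 February 2031 is a Saturday, so the first Sunday is February 2 and the third is February 16.
1 October 2031 is a Wednesday, so Saturdays fall on 4, 11, 18, 25; the last is October 25.
29 January 2031 is outside the daylight-saving period (16 February – 25 October), so Miran Zone is on standard time, UTC+03:00.
02:15 Miran Zone − 3h = 23:15 UTC (rolling into the previous day, 28 January 2031).
1 September 2030 is a Sunday, so the first Sunday is September 1.
1 March 2031 is a Saturday, so the first Sunday is March 2.
At the standard offset (UTC+01:45), 23:15 UTC + 1h45m = 01:00 Jorath standard time (rolling into the next day, 29 January 2031).
The standard-time date in Jorath, 29 January 2031, lies within the daylight-saving period (1 September 2030 – 2 March 2031), so Jorath is on daylight time, UTC+02:45.
23:15 UTC + 2h45m = 02:00 Jorath (rolling into the next day, 29 January 2031).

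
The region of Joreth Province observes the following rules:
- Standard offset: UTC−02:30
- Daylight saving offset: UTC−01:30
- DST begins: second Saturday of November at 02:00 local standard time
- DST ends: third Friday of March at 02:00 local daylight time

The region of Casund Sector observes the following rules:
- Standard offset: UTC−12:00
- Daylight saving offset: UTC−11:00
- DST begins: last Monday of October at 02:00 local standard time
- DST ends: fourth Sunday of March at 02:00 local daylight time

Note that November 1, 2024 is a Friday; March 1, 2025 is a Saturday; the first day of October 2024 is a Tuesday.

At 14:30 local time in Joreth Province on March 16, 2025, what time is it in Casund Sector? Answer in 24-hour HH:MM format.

1 November 2024 is a Friday, so the first Saturday is November 2 and the second is November 9.
1 March 2025 is a Saturday, so the first Friday is March 7 and the third is March 21.
March 16, 2025 falls between 9 November 2024 and 21 March 2025, so daylight saving is in effect and Joreth Province is at UTC−01:30.
14:30 Joreth Province + 1h30m = 16:00 UTC.
1 October 2024 is a Tuesday, so Mondays fall on 7, 14, 21, 28; the last is October 28.
1 March 2025 is a Saturday, so the first Sunday is March 2 and the fourth is March 23.
At the standard offset (UTC−12:00), 16:00 UTC − 12h = 04:00 Casund Sector standard time.
The standard-time date in Casund Sector, March 16, 2025, lies within the daylight-saving period (28 October 2024 – 23 March 2025), so Casund Sector is on daylight time, UTC−11:00.
16:00 UTC − 11h = 05:00 Casund Sector.

05:00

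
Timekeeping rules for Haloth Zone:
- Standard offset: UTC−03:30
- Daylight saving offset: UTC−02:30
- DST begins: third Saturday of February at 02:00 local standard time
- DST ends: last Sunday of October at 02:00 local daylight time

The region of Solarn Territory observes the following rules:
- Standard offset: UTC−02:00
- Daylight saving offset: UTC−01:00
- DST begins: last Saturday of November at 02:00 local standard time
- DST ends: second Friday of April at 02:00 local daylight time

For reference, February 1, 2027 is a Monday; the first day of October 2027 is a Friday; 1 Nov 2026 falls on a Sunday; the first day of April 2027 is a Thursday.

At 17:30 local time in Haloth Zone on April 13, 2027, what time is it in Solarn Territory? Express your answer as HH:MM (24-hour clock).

18:00

1 February 2027 is a Monday, so the first Saturday is February 6 and the third is February 20.
1 October 2027 is a Friday, so Sundays fall on 3, 10, 17, 24, 31; the last is October 31.
April 13, 2027 lies within the daylight-saving period (20 February – 31 October), so Haloth Zone is on daylight time, UTC−02:30.
17:30 Haloth Zone + 2h30m = 20:00 UTC.
1 November 2026 is a Sunday, so Saturdays fall on 7, 14, 21, 28; the last is November 28.
1 April 2027 is a Thursday, so the first Friday is April 2 and the second is April 9.
At the standard offset (UTC−02:00), 20:00 UTC − 2h = 18:00 Solarn Territory standard time.
The standard-time date in Solarn Territory, April 13, 2027, is outside the daylight-saving period (28 November 2026 – 9 April 2027), so Solarn Territory is on standard time, UTC−02:00.
20:00 UTC − 2h = 18:00 Solarn Territory.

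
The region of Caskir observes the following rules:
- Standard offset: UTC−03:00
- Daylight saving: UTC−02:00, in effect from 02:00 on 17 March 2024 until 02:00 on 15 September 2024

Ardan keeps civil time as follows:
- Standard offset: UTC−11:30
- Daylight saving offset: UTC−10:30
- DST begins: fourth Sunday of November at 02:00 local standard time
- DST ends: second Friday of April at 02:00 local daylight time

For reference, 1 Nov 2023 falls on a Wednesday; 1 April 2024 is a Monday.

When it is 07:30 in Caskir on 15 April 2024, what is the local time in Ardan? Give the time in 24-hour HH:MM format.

Daylight saving runs 17 March – 15 September; 15 April 2024 is inside that window, so Caskir is at UTC−02:00.
07:30 Caskir + 2h = 09:30 UTC.
1 November 2023 is a Wednesday, so the first Sunday is November 5 and the fourth is November 26.
1 April 2024 is a Monday, so the first Friday is April 5 and the second is April 12.
At the standard offset (UTC−11:30), 09:30 UTC − 11h30m = 22:00 Ardan standard time (rolling into the previous day, 14 April 2024).
The standard-time date in Ardan, 14 April 2024, is outside the daylight-saving period (26 November 2023 – 12 April 2024), so Ardan is on standard time, UTC−11:30.
09:30 UTC − 11h30m = 22:00 Ardan (rolling into the previous day, 14 April 2024).

22:00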